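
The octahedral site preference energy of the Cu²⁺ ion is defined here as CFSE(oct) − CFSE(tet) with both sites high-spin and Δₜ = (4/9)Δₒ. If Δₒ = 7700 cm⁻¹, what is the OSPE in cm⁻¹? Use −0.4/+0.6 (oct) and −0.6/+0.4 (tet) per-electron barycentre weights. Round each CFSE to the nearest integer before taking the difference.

Group 11 minus oxidation state +2 gives a d⁹ configuration for Cu²⁺.
In an octahedral site d⁹ (HS) is t2g^6 e_g^3, giving CFSE(oct) = -0.6Δₒ = -4620 cm⁻¹.
In a tetrahedral site the filling is e^4 t2^5: CFSE(tet) = -0.4Δₜ = -0.4 × (4/9)(7700) = -1369 cm⁻¹.
OSPE = CFSE(oct) − CFSE(tet) = -4620 − (-1369) = -3251 cm⁻¹.

-3251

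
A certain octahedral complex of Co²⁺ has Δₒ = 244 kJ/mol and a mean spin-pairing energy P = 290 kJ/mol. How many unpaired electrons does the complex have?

Co sits in group 9; removing 2 electrons leaves Co²⁺ with 9 − 2 = 7 d electrons.
Here Δₒ < P (244 < 290), so the high-spin state is favoured.
That gives t2g^5 e_g^2.
Unpaired electrons: 3.

3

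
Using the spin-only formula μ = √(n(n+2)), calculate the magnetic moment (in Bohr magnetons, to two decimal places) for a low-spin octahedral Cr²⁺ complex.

Cr sits in group 6; removing 2 electrons leaves Cr²⁺ with 6 − 2 = 4 d electrons.
Configuration: t2g^4 e_g^0 → 2 unpaired electrons.
μ(spin-only) = √[2(2+2)] = √8 ≈ 2.83 Bohr magnetons.

2.83 Bohr magnetons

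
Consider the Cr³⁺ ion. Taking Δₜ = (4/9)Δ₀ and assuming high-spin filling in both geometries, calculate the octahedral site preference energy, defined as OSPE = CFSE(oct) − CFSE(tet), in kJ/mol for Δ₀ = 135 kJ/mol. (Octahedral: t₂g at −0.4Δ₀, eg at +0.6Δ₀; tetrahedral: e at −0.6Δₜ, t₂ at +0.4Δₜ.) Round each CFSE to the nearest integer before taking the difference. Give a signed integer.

Cr is in group 6, so Cr³⁺ is d³ (6 − 3 = 3).
Octahedral high-spin t₂g³ eg⁰: CFSE = -1.2 × 135 = -162 kJ/mol.
Tetrahedral e² t₂¹ gives -0.8Δₜ = -0.8 × (4/9) × 135 = -48 kJ/mol.
OSPE = CFSE(oct) − CFSE(tet) = -162 − (-48) = -114 kJ/mol.

-114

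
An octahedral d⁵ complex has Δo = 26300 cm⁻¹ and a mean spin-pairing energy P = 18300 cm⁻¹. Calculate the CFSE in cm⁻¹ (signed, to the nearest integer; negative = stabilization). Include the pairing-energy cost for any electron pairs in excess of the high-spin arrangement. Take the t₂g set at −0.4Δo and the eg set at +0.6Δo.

With Δo > P the complex is low-spin.
That gives t₂g⁵ eg⁰.
Orbital CFSE = -2.0Δo = -2.0 × 26300 = -52600 cm⁻¹.
Excess pairs vs high-spin: 2 − 0 = 2; pairing cost = +36600 cm⁻¹.
Net CFSE = -52600 + 36600 = -16000 cm⁻¹.

-16000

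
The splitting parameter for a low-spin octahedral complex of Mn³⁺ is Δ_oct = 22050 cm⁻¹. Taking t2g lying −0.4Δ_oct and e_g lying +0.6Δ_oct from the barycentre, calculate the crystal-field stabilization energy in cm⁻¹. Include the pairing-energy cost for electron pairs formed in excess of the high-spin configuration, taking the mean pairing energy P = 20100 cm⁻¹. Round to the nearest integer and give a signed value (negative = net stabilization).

Group 7 minus oxidation state +3 gives a d⁴ configuration for Mn³⁺.
Configuration: t2g^4 e_g^0.
The orbital stabilization is -1.6Δ_oct = -1.6 × 22050 = -35280 cm⁻¹.
High-spin d⁴ would be t2g^3 e_g^1 with 0 pairs; low-spin has 1, so 1 excess pair costs +1P = +20100 cm⁻¹.
Overall CFSE = -35280 + 20100 = -15180 cm⁻¹.

-15180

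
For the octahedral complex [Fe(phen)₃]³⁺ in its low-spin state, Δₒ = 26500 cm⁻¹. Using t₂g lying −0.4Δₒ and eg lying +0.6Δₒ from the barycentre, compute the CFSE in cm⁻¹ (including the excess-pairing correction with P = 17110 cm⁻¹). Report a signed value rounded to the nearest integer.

phen is neutral, so the +3 overall charge sits on Fe: oxidation state +3.
Fe sits in group 8; removing 3 electrons leaves Fe³⁺ with 8 − 3 = 5 d electrons.
Configuration: t₂g⁵ eg⁰.
The orbital stabilization is -2.0Δₒ = -2.0 × 26500 = -53000 cm⁻¹.
Relative to high-spin t₂g³ eg² (0 paired), the low-spin configuration has 2 additional pairs, contributing +2 × 17110 = +34220 cm⁻¹.
Combining: -53000 + 34220 = -18780 cm⁻¹.

-18780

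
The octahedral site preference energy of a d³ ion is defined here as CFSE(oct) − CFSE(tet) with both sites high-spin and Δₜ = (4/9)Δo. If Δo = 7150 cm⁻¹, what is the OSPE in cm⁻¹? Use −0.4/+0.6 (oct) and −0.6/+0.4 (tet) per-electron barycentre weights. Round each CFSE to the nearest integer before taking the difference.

In an octahedral site d³ (HS) is t2g^3 e_g^0, giving CFSE(oct) = -1.2Δo = -8580 cm⁻¹.
In a tetrahedral site the filling is e^2 t2^1: CFSE(tet) = -0.8Δₜ = -0.8 × (4/9)(7150) = -2542 cm⁻¹.
Subtracting, OSPE = -8580 − (-2542) = -6038 cm⁻¹.

-6038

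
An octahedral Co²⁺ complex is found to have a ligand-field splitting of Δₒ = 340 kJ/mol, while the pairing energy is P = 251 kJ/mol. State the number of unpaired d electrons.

1

Co²⁺: group 9, so d-count = 9 − 2 = 7.
With Δₒ > P the complex is low-spin.
Filling d⁷ accordingly: t₂g⁶ eg¹.
Unpaired electrons: 1.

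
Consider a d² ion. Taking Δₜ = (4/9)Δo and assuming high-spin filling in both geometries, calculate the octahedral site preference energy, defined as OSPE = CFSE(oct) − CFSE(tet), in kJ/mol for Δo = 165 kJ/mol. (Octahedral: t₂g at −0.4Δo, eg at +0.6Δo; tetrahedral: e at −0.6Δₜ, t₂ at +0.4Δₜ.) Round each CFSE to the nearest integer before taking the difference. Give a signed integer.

-44

Octahedral (high-spin): t2g^2 e_g^0, CFSE = 2(−0.4) + 0(+0.6) = -0.8Δo = -0.8 × 165 = -132 kJ/mol.
Tetrahedral e^2 t2^0 gives -1.2Δₜ = -1.2 × (4/9) × 165 = -88 kJ/mol.
Subtracting, OSPE = -132 − (-88) = -44 kJ/mol.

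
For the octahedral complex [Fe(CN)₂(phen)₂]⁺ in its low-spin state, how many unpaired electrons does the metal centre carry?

1

Ligand charges: 2×(-1) from CN⁻ and 2×(+0) from phen sum to -2; with overall charge +1, Fe is +3.
Fe is in group 8, so Fe³⁺ is d⁵ (8 − 3 = 5).
Configuration: t2g^5 e_g^0, giving 1 unpaired electron.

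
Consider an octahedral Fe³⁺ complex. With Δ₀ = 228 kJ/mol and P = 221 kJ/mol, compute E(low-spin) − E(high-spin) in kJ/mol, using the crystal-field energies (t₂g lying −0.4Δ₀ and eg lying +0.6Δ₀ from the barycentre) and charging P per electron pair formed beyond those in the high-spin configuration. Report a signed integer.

-14

Fe is in group 8, so Fe³⁺ is d⁵ (8 − 3 = 5).
High-spin: t₂g³ eg², CFSE = 0.0Δ₀ = 0 kJ/mol.
For low-spin the configuration is t₂g⁵ eg⁰: orbital energy -2.0 × 228 = -456 kJ/mol, and 2 additional pairs relative to high-spin add 442 kJ/mol, giving -14 kJ/mol.
The difference is -14 − (0) = -14 kJ/mol, so low-spin lies lower.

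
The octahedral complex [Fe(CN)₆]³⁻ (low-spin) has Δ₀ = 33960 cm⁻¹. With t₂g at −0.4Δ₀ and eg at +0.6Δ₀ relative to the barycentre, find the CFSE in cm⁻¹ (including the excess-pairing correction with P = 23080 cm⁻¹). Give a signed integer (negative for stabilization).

-21760

Each CN⁻ contributes -1; 6 × (-1) = -6. With overall charge -3, Fe is in the +3 oxidation state.
Group 8 minus oxidation state +3 gives a d⁵ configuration for Fe³⁺.
The d⁵ electrons fill as t₂g⁵ eg⁰.
Orbital CFSE = 5(-0.4) + 0(0.6) = -2.0Δ₀ = -2.0 × 33960 = -67920 cm⁻¹.
Relative to high-spin t₂g³ eg² (0 paired), the low-spin configuration has 2 additional pairs, contributing +2 × 23080 = +46160 cm⁻¹.
Combining: -67920 + 46160 = -21760 cm⁻¹.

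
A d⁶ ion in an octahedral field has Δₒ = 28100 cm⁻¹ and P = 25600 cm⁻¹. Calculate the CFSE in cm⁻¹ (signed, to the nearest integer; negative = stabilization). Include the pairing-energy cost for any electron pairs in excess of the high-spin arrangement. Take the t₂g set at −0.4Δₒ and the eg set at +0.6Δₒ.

Δₒ > P, so pairing is preferred: the ground state is low-spin.
Filling d⁶ accordingly: t₂g⁶ eg⁰.
Orbital CFSE = -2.4Δₒ = -2.4 × 28100 = -67440 cm⁻¹.
Excess pairs vs high-spin: 3 − 1 = 2; pairing cost = +51200 cm⁻¹.
Net CFSE = -67440 + 51200 = -16240 cm⁻¹.

-16240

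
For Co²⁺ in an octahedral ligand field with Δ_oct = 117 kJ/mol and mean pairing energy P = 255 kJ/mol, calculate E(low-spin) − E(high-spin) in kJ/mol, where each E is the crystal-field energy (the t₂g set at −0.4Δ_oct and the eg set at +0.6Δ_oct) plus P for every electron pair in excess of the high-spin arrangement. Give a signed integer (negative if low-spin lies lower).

138

Co sits in group 9; removing 2 electrons leaves Co²⁺ with 9 − 2 = 7 d electrons.
High-spin d⁷ fills as t₂g⁵ eg² with CFSE 5(−0.4) + 2(+0.6) = -0.8Δ_oct = -94 kJ/mol.
Low-spin: t₂g⁶ eg¹, orbital CFSE = -1.8Δ_oct = -211 kJ/mol; plus 1 excess pair × P = +255 kJ/mol; total 44 kJ/mol.
E(LS) − E(HS) = 44 − (-94) = 138 kJ/mol.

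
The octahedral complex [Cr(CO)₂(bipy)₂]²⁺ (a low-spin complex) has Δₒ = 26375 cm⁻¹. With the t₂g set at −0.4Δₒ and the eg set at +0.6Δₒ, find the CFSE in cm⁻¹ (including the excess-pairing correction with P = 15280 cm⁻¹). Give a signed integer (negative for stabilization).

Ligand charges: 2×(+0) from CO and 2×(+0) from bipy sum to +0; with overall charge +2, Cr is +2.
Cr²⁺: group 6, so d-count = 6 − 2 = 4.
The d⁴ electrons fill as t₂g⁴ eg⁰.
Orbital CFSE = 4(-0.4) + 0(0.6) = -1.6Δₒ = -1.6 × 26375 = -42200 cm⁻¹.
Relative to high-spin t₂g³ eg¹ (0 paired), the low-spin configuration has 1 additional pair, contributing +1 × 15280 = +15280 cm⁻¹.
Net CFSE = -42200 + 15280 = -26920 cm⁻¹.

-26920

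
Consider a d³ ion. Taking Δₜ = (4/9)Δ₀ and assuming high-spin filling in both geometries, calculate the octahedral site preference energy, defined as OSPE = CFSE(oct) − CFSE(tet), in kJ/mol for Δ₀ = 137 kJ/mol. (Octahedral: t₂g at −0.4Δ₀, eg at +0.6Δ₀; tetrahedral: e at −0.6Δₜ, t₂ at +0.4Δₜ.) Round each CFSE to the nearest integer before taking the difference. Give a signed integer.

Octahedral high-spin t₂g³ eg⁰: CFSE = -1.2 × 137 = -164 kJ/mol.
Tetrahedral: e² t₂¹, CFSE = 2(−0.6) + 1(+0.4) = -0.8Δₜ = -0.8 × (4/9) × 137 = -49 kJ/mol.
Subtracting, OSPE = -164 − (-49) = -115 kJ/mol.

-115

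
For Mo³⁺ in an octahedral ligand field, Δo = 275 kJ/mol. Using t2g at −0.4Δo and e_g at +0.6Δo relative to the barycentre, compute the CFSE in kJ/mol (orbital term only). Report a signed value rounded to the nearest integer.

-330

Mo is in group 6, so Mo³⁺ is d³ (6 − 3 = 3).
Electron filling gives t2g^3 e_g^0.
The orbital stabilization is -1.2Δo = -1.2 × 275 = -330 kJ/mol.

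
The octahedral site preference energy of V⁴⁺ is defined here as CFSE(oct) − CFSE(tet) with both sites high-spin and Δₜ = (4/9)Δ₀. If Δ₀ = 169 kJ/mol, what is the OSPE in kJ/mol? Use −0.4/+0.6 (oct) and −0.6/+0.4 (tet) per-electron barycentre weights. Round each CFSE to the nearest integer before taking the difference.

V is in group 5, so V⁴⁺ is d¹ (5 − 4 = 1).
Octahedral high-spin t₂g¹ eg⁰: CFSE = -0.4 × 169 = -68 kJ/mol.
Tetrahedral: e¹ t₂⁰, CFSE = 1(−0.6) + 0(+0.4) = -0.6Δₜ = -0.6 × (4/9) × 169 = -45 kJ/mol.
OSPE = CFSE(oct) − CFSE(tet) = -68 − (-45) = -23 kJ/mol.

-23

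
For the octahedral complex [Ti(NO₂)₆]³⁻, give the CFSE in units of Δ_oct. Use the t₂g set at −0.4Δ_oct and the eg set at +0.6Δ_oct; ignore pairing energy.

Each NO₂⁻ contributes -1; 6 × (-1) = -6. With overall charge -3, Ti is in the +3 oxidation state.
Ti is in group 4, so Ti³⁺ is d¹ (4 − 3 = 1).
Configuration: t₂g¹ eg⁰.
CFSE = 1(-0.4Δ_oct) + 0(0.6Δ_oct) = -0.4Δ_oct + 0.0Δ_oct = -0.4Δ_oct.

-0.4 Δ_oct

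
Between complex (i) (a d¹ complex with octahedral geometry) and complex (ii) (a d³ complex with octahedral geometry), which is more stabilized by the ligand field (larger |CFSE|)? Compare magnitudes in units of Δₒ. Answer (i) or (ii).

(i): For octahedral d¹ the high- and low-spin configurations coincide; t2g^1 e_g^0, CFSE = -0.4Δₒ.
(ii): For octahedral d³ the high- and low-spin configurations coincide; t2g^3 e_g^0, CFSE = -1.2Δₒ.
So (ii) has the larger |CFSE|.

(ii)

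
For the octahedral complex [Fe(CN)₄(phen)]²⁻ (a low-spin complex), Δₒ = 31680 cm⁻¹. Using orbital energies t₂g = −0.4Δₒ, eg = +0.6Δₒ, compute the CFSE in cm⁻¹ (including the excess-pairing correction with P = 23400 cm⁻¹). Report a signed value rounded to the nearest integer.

Ligand charges: 4×(-1) from CN⁻ and 1×(+0) from phen sum to -4; with overall charge -2, Fe is +2.
Fe²⁺: group 8, so d-count = 8 − 2 = 6.
Configuration: t₂g⁶ eg⁰.
CFSE(orbital) = 6×(-0.4Δₒ) + 0×(0.6Δₒ) = -2.4Δₒ; with Δₒ = 31680 cm⁻¹ that is -76032 cm⁻¹.
High-spin d⁶ would be t₂g⁴ eg² with 1 pair; low-spin has 3, so 2 excess pairs cost +2P = +46800 cm⁻¹.
Combining: -76032 + 46800 = -29232 cm⁻¹.

-29232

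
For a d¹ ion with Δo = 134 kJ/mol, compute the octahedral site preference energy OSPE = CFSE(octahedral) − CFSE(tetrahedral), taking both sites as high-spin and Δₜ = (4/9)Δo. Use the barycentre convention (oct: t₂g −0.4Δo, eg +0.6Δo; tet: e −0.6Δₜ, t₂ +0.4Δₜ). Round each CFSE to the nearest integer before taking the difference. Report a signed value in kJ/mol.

In an octahedral site d¹ (HS) is t₂g¹ eg⁰, giving CFSE(oct) = -0.4Δo = -54 kJ/mol.
Tetrahedral e¹ t₂⁰ gives -0.6Δₜ = -0.6 × (4/9) × 134 = -36 kJ/mol.
Subtracting, OSPE = -54 − (-36) = -18 kJ/mol.

-18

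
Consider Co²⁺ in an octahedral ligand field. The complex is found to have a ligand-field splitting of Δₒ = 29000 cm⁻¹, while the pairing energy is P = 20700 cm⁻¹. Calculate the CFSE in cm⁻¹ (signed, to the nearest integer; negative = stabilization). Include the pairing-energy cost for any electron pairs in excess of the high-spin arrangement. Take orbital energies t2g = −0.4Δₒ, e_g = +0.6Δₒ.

Co²⁺: group 9, so d-count = 9 − 2 = 7.
Since Δₒ = 29000 cm⁻¹ > P = 20700 cm⁻¹, the complex adopts the low-spin configuration.
Configuration: t2g^6 e_g^1.
Orbital CFSE = -1.8Δₒ = -1.8 × 29000 = -52200 cm⁻¹.
Excess pairs vs high-spin: 3 − 2 = 1; pairing cost = +20700 cm⁻¹.
Net CFSE = -52200 + 20700 = -31500 cm⁻¹.

-31500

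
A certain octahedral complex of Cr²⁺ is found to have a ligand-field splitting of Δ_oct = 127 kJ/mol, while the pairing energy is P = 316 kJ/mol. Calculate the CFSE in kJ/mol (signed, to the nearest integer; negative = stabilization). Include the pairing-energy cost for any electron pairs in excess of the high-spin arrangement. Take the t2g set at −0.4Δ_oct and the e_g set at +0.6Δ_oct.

Cr sits in group 6; removing 2 electrons leaves Cr²⁺ with 6 − 2 = 4 d electrons.
Since Δ_oct = 127 kJ/mol < P = 316 kJ/mol, the complex adopts the high-spin configuration.
Filling d⁴ accordingly: t2g^3 e_g^1.
Orbital CFSE = -0.6Δ_oct = -0.6 × 127 = -76 kJ/mol.
High-spin has no excess pairs, so no pairing correction applies.

-76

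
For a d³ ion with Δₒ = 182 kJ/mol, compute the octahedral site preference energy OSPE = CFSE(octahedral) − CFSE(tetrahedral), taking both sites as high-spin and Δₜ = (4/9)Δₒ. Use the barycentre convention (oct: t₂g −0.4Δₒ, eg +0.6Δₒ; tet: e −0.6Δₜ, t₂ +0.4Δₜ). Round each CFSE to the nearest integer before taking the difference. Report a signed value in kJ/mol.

-153

Octahedral (high-spin): t₂g³ eg⁰, CFSE = 3(−0.4) + 0(+0.6) = -1.2Δₒ = -1.2 × 182 = -218 kJ/mol.
Tetrahedral e² t₂¹ gives -0.8Δₜ = -0.8 × (4/9) × 182 = -65 kJ/mol.
OSPE = CFSE(oct) − CFSE(tet) = -218 − (-65) = -153 kJ/mol.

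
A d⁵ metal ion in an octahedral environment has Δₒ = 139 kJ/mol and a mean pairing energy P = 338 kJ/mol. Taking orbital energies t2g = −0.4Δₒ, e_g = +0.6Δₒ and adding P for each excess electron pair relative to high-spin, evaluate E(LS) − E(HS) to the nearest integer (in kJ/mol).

In the high-spin limit (t2g^3 e_g^2) the orbital term is 0.0Δₒ = 0 kJ/mol, with no excess pairing.
Low-spin: t2g^5 e_g^0, orbital CFSE = -2.0Δₒ = -278 kJ/mol; plus 2 excess pairs × P = +676 kJ/mol; total 398 kJ/mol.
E(LS) − E(HS) = 398 − (0) = 398 kJ/mol.

398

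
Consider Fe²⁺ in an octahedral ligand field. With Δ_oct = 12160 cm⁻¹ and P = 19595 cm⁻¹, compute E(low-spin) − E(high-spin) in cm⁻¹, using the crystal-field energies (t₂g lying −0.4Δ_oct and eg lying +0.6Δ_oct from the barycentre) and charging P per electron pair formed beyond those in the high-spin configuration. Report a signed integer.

14870

Fe is in group 8, so Fe²⁺ is d⁶ (8 − 2 = 6).
High-spin: t₂g⁴ eg², CFSE = -0.4Δ_oct = -4864 cm⁻¹.
Low-spin t₂g⁶ eg⁰ gives -2.4Δ_oct = -29184 cm⁻¹, but forming 2 extra pairs costs 2P = 39190 cm⁻¹, so E(LS) = -29184 + 39190 = 10006 cm⁻¹.
Thus E(LS) − E(HS) = 14870 cm⁻¹.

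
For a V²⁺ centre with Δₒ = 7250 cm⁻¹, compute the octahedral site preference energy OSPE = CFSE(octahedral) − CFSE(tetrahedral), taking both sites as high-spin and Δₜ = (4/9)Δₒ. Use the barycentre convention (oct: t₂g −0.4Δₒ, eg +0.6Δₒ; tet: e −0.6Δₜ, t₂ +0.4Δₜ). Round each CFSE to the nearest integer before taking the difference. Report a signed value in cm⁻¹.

Group 5 minus oxidation state +2 gives a d³ configuration for V²⁺.
Octahedral high-spin t₂g³ eg⁰: CFSE = -1.2 × 7250 = -8700 cm⁻¹.
Tetrahedral: e² t₂¹, CFSE = 2(−0.6) + 1(+0.4) = -0.8Δₜ = -0.8 × (4/9) × 7250 = -2578 cm⁻¹.
OSPE = CFSE(oct) − CFSE(tet) = -8700 − (-2578) = -6122 cm⁻¹.

-6122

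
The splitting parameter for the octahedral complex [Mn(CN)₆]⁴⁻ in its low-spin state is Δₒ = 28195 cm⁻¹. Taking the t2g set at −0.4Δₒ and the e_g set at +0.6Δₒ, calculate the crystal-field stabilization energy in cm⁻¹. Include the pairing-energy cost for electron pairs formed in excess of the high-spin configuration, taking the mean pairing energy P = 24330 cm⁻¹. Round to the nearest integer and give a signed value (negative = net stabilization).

-7730

Each CN⁻ contributes -1; 6 × (-1) = -6. With overall charge -4, Mn is in the +2 oxidation state.
Group 7 minus oxidation state +2 gives a d⁵ configuration for Mn²⁺.
The d⁵ electrons fill as t2g^5 e_g^0.
Orbital CFSE = 5(-0.4) + 0(0.6) = -2.0Δₒ = -2.0 × 28195 = -56390 cm⁻¹.
High-spin d⁵ would be t2g^3 e_g^2 with 0 pairs; low-spin has 2, so 2 excess pairs cost +2P = +48660 cm⁻¹.
Combining: -56390 + 48660 = -7730 cm⁻¹.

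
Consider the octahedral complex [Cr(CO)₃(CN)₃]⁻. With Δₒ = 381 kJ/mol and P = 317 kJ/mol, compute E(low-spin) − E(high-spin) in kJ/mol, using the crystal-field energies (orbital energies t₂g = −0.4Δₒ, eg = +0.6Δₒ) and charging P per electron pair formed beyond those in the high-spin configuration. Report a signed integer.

-64

Ligand charges: 3×(+0) from CO and 3×(-1) from CN⁻ sum to -3; with overall charge -1, Cr is +2.
Cr²⁺: group 6, so d-count = 6 − 2 = 4.
High-spin: t₂g³ eg¹, CFSE = -0.6Δₒ = -229 kJ/mol.
For low-spin the configuration is t₂g⁴ eg⁰: orbital energy -1.6 × 381 = -610 kJ/mol, and 1 additional pair relative to high-spin adds 317 kJ/mol, giving -293 kJ/mol.
The difference is -293 − (-229) = -64 kJ/mol, so low-spin lies lower.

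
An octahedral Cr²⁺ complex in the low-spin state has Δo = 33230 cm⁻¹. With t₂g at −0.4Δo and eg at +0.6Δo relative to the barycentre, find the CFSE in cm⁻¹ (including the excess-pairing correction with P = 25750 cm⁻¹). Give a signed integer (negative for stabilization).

-27418

Cr²⁺: group 6, so d-count = 6 − 2 = 4.
The d⁴ electrons fill as t₂g⁴ eg⁰.
Orbital CFSE = 4(-0.4) + 0(0.6) = -1.6Δo = -1.6 × 33230 = -53168 cm⁻¹.
High-spin d⁴ would be t₂g³ eg¹ with 0 pairs; low-spin has 1, so 1 excess pair costs +1P = +25750 cm⁻¹.
Combining: -53168 + 25750 = -27418 cm⁻¹.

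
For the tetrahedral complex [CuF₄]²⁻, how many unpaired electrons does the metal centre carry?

1

Each F⁻ contributes -1; 4 × (-1) = -4. With overall charge -2, Cu is in the +2 oxidation state.
Cu sits in group 11; removing 2 electrons leaves Cu²⁺ with 11 − 2 = 9 d electrons.
Tetrahedral fields are weak (Δₜ ≈ 4/9 Δₒ), so electrons fill high-spin.
Configuration: e^4 t2^5, giving 1 unpaired electron.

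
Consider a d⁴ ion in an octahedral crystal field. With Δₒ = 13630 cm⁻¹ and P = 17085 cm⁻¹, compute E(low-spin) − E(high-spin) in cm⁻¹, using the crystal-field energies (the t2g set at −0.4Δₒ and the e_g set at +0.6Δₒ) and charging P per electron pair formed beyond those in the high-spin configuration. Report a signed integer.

High-spin: t2g^3 e_g^1, CFSE = -0.6Δₒ = -8178 cm⁻¹.
Low-spin t2g^4 e_g^0 gives -1.6Δₒ = -21808 cm⁻¹, but forming 1 extra pair costs 1P = 17085 cm⁻¹, so E(LS) = -21808 + 17085 = -4723 cm⁻¹.
The difference is -4723 − (-8178) = 3455 cm⁻¹, so high-spin lies lower.

3455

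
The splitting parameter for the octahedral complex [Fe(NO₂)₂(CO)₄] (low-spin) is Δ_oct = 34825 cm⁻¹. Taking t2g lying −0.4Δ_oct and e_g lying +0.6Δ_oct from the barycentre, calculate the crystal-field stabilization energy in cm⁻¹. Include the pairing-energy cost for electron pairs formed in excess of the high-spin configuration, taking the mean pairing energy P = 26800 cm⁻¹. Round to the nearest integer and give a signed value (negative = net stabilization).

Ligand charges: 2×(-1) from NO₂⁻ and 4×(+0) from CO sum to -2; with overall charge +0, Fe is +2.
Group 8 minus oxidation state +2 gives a d⁶ configuration for Fe²⁺.
Electron filling gives t2g^6 e_g^0.
CFSE(orbital) = 6×(-0.4Δ_oct) + 0×(0.6Δ_oct) = -2.4Δ_oct; with Δ_oct = 34825 cm⁻¹ that is -83580 cm⁻¹.
Pairing penalty: 3 pairs vs 1 in the high-spin reference → 2 extra × P = 53600 cm⁻¹.
Overall CFSE = -83580 + 53600 = -29980 cm⁻¹.

-29980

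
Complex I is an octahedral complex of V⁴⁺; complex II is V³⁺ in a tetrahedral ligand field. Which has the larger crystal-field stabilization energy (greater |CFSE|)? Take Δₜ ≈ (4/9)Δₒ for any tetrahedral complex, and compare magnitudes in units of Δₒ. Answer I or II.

II

I: V⁴⁺: group 5, so d-count = 5 − 4 = 1; For octahedral d¹ the high- and low-spin configurations coincide; t₂g¹ eg⁰, CFSE = -0.4Δₒ.
II: Group 5 minus oxidation state +3 gives a d² configuration for V³⁺; With tetrahedral geometry the complex is necessarily high-spin; e² t₂⁰, CFSE = -1.2Δₜ ≈ -0.53Δₒ.
So II has the larger |CFSE|.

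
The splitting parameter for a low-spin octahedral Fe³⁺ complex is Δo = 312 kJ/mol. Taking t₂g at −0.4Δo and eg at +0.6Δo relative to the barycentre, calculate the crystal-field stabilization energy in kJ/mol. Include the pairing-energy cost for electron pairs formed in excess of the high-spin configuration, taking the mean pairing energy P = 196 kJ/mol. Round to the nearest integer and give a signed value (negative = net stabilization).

-232

Fe³⁺: group 8, so d-count = 8 − 3 = 5.
Configuration: t₂g⁵ eg⁰.
Orbital CFSE = 5(-0.4) + 0(0.6) = -2.0Δo = -2.0 × 312 = -624 kJ/mol.
Pairing penalty: 2 pairs vs 0 in the high-spin reference → 2 extra × P = 392 kJ/mol.
Net CFSE = -624 + 392 = -232 kJ/mol.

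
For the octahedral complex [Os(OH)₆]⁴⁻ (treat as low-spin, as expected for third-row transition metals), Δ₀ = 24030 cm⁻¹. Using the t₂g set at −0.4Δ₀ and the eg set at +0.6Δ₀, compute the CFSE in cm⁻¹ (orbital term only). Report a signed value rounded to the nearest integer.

-57672

Each OH⁻ contributes -1; 6 × (-1) = -6. With overall charge -4, Os is in the +2 oxidation state.
Os is in group 8, so Os²⁺ is d⁶ (8 − 2 = 6).
Electron filling gives t₂g⁶ eg⁰.
Orbital CFSE = 6(-0.4) + 0(0.6) = -2.4Δ₀ = -2.4 × 24030 = -57672 cm⁻¹.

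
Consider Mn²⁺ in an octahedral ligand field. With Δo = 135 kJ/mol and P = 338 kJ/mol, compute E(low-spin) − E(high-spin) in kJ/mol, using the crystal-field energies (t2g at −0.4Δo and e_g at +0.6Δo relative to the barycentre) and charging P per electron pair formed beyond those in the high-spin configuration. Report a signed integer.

406

Mn sits in group 7; removing 2 electrons leaves Mn²⁺ with 7 − 2 = 5 d electrons.
High-spin d⁵ fills as t2g^3 e_g^2 with CFSE 3(−0.4) + 2(+0.6) = 0.0Δo = 0 kJ/mol.
Low-spin t2g^5 e_g^0 gives -2.0Δo = -270 kJ/mol, but forming 2 extra pairs costs 2P = 676 kJ/mol, so E(LS) = -270 + 676 = 406 kJ/mol.
The difference is 406 − (0) = 406 kJ/mol, so high-spin lies lower.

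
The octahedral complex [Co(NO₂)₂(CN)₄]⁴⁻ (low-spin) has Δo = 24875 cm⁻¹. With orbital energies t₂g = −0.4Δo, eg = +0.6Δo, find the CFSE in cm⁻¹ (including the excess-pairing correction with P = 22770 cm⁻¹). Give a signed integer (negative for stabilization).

-22005

Ligand charges: 2×(-1) from NO₂⁻ and 4×(-1) from CN⁻ sum to -6; with overall charge -4, Co is +2.
Group 9 minus oxidation state +2 gives a d⁷ configuration for Co²⁺.
The d⁷ electrons fill as t₂g⁶ eg¹.
The orbital stabilization is -1.8Δo = -1.8 × 24875 = -44775 cm⁻¹.
Pairing penalty: 3 pairs vs 2 in the high-spin reference → 1 extra × P = 22770 cm⁻¹.
Combining: -44775 + 22770 = -22005 cm⁻¹.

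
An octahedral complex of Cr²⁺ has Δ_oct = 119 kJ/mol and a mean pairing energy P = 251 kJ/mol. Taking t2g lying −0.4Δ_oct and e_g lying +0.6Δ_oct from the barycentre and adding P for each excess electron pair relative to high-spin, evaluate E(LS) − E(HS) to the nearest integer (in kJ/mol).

132

Group 6 minus oxidation state +2 gives a d⁴ configuration for Cr²⁺.
High-spin d⁴ fills as t2g^3 e_g^1 with CFSE 3(−0.4) + 1(+0.6) = -0.6Δ_oct = -71 kJ/mol.
For low-spin the configuration is t2g^4 e_g^0: orbital energy -1.6 × 119 = -190 kJ/mol, and 1 additional pair relative to high-spin adds 251 kJ/mol, giving 61 kJ/mol.
The difference is 61 − (-71) = 132 kJ/mol, so high-spin lies lower.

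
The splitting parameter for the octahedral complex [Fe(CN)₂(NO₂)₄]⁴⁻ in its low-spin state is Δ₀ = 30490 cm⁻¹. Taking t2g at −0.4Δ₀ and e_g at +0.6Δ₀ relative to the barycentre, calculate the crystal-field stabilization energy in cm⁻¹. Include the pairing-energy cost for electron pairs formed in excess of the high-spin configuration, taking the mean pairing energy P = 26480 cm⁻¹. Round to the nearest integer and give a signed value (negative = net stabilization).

-20216

Ligand charges: 2×(-1) from CN⁻ and 4×(-1) from NO₂⁻ sum to -6; with overall charge -4, Fe is +2.
Fe²⁺: group 8, so d-count = 8 − 2 = 6.
Electron filling gives t2g^6 e_g^0.
The orbital stabilization is -2.4Δ₀ = -2.4 × 30490 = -73176 cm⁻¹.
Pairing penalty: 3 pairs vs 1 in the high-spin reference → 2 extra × P = 52960 cm⁻¹.
Overall CFSE = -73176 + 52960 = -20216 cm⁻¹.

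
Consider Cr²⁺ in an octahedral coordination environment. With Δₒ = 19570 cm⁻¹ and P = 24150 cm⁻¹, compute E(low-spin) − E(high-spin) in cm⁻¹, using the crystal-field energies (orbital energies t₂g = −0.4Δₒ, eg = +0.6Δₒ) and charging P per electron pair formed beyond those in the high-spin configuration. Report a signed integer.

4580

Cr sits in group 6; removing 2 electrons leaves Cr²⁺ with 6 − 2 = 4 d electrons.
High-spin d⁴ fills as t₂g³ eg¹ with CFSE 3(−0.4) + 1(+0.6) = -0.6Δₒ = -11742 cm⁻¹.
Low-spin: t₂g⁴ eg⁰, orbital CFSE = -1.6Δₒ = -31312 cm⁻¹; plus 1 excess pair × P = +24150 cm⁻¹; total -7162 cm⁻¹.
Thus E(LS) − E(HS) = 4580 cm⁻¹.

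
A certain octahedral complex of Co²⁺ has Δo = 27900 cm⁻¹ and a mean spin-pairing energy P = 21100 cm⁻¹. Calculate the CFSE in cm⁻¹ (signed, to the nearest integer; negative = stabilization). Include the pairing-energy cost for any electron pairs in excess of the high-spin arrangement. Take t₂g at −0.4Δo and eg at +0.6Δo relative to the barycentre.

-29120

Co is in group 9, so Co²⁺ is d⁷ (9 − 2 = 7).
Since Δo = 27900 cm⁻¹ > P = 21100 cm⁻¹, the complex adopts the low-spin configuration.
Configuration: t₂g⁶ eg¹.
Orbital CFSE = -1.8Δo = -1.8 × 27900 = -50220 cm⁻¹.
Excess pairs vs high-spin: 3 − 2 = 1; pairing cost = +21100 cm⁻¹.
Net CFSE = -50220 + 21100 = -29120 cm⁻¹.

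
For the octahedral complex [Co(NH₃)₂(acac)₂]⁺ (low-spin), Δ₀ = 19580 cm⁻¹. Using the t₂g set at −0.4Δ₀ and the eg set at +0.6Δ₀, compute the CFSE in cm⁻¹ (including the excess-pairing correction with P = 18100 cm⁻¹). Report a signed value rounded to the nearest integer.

-10792

Ligand charges: 2×(+0) from NH₃ and 2×(-1) from acac⁻ sum to -2; with overall charge +1, Co is +3.
Co sits in group 9; removing 3 electrons leaves Co³⁺ with 9 − 3 = 6 d electrons.
Electron filling gives t₂g⁶ eg⁰.
The orbital stabilization is -2.4Δ₀ = -2.4 × 19580 = -46992 cm⁻¹.
High-spin d⁶ would be t₂g⁴ eg² with 1 pair; low-spin has 3, so 2 excess pairs cost +2P = +36200 cm⁻¹.
Combining: -46992 + 36200 = -10792 cm⁻¹.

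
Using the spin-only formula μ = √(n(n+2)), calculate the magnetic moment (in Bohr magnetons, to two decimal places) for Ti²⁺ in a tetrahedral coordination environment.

Ti²⁺: group 4, so d-count = 4 − 2 = 2.
Tetrahedral splitting is small, so the complex is high-spin.
Configuration: e² t₂⁰ → 2 unpaired electrons.
μ(spin-only) = √[2(2+2)] = √8 ≈ 2.83 Bohr magnetons.

2.83 Bohr magnetons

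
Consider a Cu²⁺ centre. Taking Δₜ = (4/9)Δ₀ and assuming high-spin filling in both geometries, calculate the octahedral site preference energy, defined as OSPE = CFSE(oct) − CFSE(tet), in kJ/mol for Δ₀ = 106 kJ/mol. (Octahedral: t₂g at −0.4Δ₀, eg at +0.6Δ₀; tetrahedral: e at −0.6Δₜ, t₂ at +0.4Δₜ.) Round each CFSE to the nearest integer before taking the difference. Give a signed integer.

Cu²⁺: group 11, so d-count = 11 − 2 = 9.
In an octahedral site d⁹ (HS) is t₂g⁶ eg³, giving CFSE(oct) = -0.6Δ₀ = -64 kJ/mol.
Tetrahedral: e⁴ t₂⁵, CFSE = 4(−0.6) + 5(+0.4) = -0.4Δₜ = -0.4 × (4/9) × 106 = -19 kJ/mol.
Subtracting, OSPE = -64 − (-19) = -45 kJ/mol.

-45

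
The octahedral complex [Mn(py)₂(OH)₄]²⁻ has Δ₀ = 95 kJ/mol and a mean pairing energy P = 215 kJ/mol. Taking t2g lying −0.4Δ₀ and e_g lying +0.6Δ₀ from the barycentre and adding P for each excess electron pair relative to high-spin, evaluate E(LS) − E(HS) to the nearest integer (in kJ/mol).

240

Ligand charges: 2×(+0) from py and 4×(-1) from OH⁻ sum to -4; with overall charge -2, Mn is +2.
Mn is in group 7, so Mn²⁺ is d⁵ (7 − 2 = 5).
In the high-spin limit (t2g^3 e_g^2) the orbital term is 0.0Δ₀ = 0 kJ/mol, with no excess pairing.
Low-spin: t2g^5 e_g^0, orbital CFSE = -2.0Δ₀ = -190 kJ/mol; plus 2 excess pairs × P = +430 kJ/mol; total 240 kJ/mol.
E(LS) − E(HS) = 240 − (0) = 240 kJ/mol.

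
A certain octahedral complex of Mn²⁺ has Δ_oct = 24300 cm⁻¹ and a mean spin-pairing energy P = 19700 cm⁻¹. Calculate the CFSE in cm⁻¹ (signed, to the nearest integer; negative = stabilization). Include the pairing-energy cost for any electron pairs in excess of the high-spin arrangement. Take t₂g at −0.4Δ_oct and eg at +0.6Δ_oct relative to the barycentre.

Mn²⁺: group 7, so d-count = 7 − 2 = 5.
Since Δ_oct = 24300 cm⁻¹ > P = 19700 cm⁻¹, the complex adopts the low-spin configuration.
Configuration: t₂g⁵ eg⁰.
Orbital CFSE = -2.0Δ_oct = -2.0 × 24300 = -48600 cm⁻¹.
Excess pairs vs high-spin: 2 − 0 = 2; pairing cost = +39400 cm⁻¹.
Net CFSE = -48600 + 39400 = -9200 cm⁻¹.

-9200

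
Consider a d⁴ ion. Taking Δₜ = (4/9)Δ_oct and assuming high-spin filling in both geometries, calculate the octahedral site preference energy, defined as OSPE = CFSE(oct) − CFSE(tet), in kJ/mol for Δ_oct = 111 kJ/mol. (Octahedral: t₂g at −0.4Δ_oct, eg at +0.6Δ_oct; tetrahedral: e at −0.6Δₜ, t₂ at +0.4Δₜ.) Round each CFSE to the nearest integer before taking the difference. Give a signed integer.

-47

Octahedral (high-spin): t₂g³ eg¹, CFSE = 3(−0.4) + 1(+0.6) = -0.6Δ_oct = -0.6 × 111 = -67 kJ/mol.
Tetrahedral e² t₂² gives -0.4Δₜ = -0.4 × (4/9) × 111 = -20 kJ/mol.
Subtracting, OSPE = -67 − (-20) = -47 kJ/mol.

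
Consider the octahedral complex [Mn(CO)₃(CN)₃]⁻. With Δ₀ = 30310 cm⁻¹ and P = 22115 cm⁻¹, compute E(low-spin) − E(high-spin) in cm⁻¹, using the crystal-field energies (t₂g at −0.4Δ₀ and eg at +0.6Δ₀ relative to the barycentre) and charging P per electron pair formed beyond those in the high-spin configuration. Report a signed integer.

Ligand charges: 3×(+0) from CO and 3×(-1) from CN⁻ sum to -3; with overall charge -1, Mn is +2.
Mn is in group 7, so Mn²⁺ is d⁵ (7 − 2 = 5).
High-spin d⁵ fills as t₂g³ eg² with CFSE 3(−0.4) + 2(+0.6) = 0.0Δ₀ = 0 cm⁻¹.
Low-spin t₂g⁵ eg⁰ gives -2.0Δ₀ = -60620 cm⁻¹, but forming 2 extra pairs costs 2P = 44230 cm⁻¹, so E(LS) = -60620 + 44230 = -16390 cm⁻¹.
Thus E(LS) − E(HS) = -16390 cm⁻¹.

-16390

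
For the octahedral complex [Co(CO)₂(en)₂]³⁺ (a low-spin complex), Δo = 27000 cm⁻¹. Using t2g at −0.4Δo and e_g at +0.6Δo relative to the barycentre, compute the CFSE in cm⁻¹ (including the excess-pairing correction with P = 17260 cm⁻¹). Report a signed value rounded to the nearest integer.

-30280

Ligand charges: 2×(+0) from CO and 2×(+0) from en sum to +0; with overall charge +3, Co is +3.
Group 9 minus oxidation state +3 gives a d⁶ configuration for Co³⁺.
Configuration: t2g^6 e_g^0.
CFSE(orbital) = 6×(-0.4Δo) + 0×(0.6Δo) = -2.4Δo; with Δo = 27000 cm⁻¹ that is -64800 cm⁻¹.
Relative to high-spin t2g^4 e_g^2 (1 paired), the low-spin configuration has 2 additional pairs, contributing +2 × 17260 = +34520 cm⁻¹.
Net CFSE = -64800 + 34520 = -30280 cm⁻¹.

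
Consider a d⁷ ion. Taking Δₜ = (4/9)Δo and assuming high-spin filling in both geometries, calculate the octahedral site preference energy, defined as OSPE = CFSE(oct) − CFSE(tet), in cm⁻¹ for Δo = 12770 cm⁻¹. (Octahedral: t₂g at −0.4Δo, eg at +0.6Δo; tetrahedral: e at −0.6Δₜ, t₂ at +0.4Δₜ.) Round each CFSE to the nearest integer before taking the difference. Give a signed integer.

-3405

In an octahedral site d⁷ (HS) is t2g^5 e_g^2, giving CFSE(oct) = -0.8Δo = -10216 cm⁻¹.
In a tetrahedral site the filling is e^4 t2^3: CFSE(tet) = -1.2Δₜ = -1.2 × (4/9)(12770) = -6811 cm⁻¹.
OSPE = CFSE(oct) − CFSE(tet) = -10216 − (-6811) = -3405 cm⁻¹.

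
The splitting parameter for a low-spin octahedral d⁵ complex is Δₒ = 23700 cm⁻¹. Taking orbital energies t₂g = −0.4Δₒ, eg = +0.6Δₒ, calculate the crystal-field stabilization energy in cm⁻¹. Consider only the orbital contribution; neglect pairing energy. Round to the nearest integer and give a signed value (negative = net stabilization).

-47400

The d⁵ electrons fill as t₂g⁵ eg⁰.
The orbital stabilization is -2.0Δₒ = -2.0 × 23700 = -47400 cm⁻¹.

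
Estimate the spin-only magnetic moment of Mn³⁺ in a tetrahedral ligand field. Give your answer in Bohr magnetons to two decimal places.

4.90 Bohr magnetons

Mn sits in group 7; removing 3 electrons leaves Mn³⁺ with 7 − 3 = 4 d electrons.
With tetrahedral geometry the complex is necessarily high-spin.
Configuration: e² t₂² → 4 unpaired electrons.
μ(spin-only) = √[4(4+2)] = √24 ≈ 4.90 Bohr magnetons.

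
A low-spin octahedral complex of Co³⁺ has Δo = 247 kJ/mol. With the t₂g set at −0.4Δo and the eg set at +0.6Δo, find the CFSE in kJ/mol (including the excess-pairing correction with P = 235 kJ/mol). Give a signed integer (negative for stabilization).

Co is in group 9, so Co³⁺ is d⁶ (9 − 3 = 6).
The d⁶ electrons fill as t₂g⁶ eg⁰.
The orbital stabilization is -2.4Δo = -2.4 × 247 = -593 kJ/mol.
Pairing penalty: 3 pairs vs 1 in the high-spin reference → 2 extra × P = 470 kJ/mol.
Overall CFSE = -593 + 470 = -123 kJ/mol.

-123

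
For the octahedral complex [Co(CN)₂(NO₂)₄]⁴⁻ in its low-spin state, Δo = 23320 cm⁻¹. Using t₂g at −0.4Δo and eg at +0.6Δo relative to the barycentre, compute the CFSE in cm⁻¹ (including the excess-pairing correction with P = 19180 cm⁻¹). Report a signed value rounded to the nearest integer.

-22796

Ligand charges: 2×(-1) from CN⁻ and 4×(-1) from NO₂⁻ sum to -6; with overall charge -4, Co is +2.
Co²⁺: group 9, so d-count = 9 − 2 = 7.
Configuration: t₂g⁶ eg¹.
The orbital stabilization is -1.8Δo = -1.8 × 23320 = -41976 cm⁻¹.
Pairing penalty: 3 pairs vs 2 in the high-spin reference → 1 extra × P = 19180 cm⁻¹.
Combining: -41976 + 19180 = -22796 cm⁻¹.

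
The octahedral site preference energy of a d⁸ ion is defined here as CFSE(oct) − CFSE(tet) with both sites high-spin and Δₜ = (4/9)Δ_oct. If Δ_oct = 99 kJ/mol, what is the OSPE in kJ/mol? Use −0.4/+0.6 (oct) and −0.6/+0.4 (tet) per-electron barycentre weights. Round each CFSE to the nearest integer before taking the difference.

In an octahedral site d⁸ (HS) is t₂g⁶ eg², giving CFSE(oct) = -1.2Δ_oct = -119 kJ/mol.
Tetrahedral e⁴ t₂⁴ gives -0.8Δₜ = -0.8 × (4/9) × 99 = -35 kJ/mol.
OSPE = CFSE(oct) − CFSE(tet) = -119 − (-35) = -84 kJ/mol.

-84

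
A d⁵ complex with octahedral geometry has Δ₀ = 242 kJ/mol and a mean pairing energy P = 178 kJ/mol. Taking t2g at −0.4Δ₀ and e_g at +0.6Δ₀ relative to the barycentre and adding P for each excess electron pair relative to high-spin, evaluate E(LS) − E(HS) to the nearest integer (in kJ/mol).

-128

High-spin d⁵ fills as t2g^3 e_g^2 with CFSE 3(−0.4) + 2(+0.6) = 0.0Δ₀ = 0 kJ/mol.
Low-spin: t2g^5 e_g^0, orbital CFSE = -2.0Δ₀ = -484 kJ/mol; plus 2 excess pairs × P = +356 kJ/mol; total -128 kJ/mol.
The difference is -128 − (0) = -128 kJ/mol, so low-spin lies lower.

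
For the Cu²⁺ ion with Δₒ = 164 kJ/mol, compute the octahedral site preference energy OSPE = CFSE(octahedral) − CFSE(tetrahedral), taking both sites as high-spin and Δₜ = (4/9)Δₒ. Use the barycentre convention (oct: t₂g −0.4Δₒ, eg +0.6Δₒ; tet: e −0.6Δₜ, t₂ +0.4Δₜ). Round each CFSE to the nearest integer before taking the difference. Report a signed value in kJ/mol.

Group 11 minus oxidation state +2 gives a d⁹ configuration for Cu²⁺.
Octahedral high-spin t₂g⁶ eg³: CFSE = -0.6 × 164 = -98 kJ/mol.
Tetrahedral e⁴ t₂⁵ gives -0.4Δₜ = -0.4 × (4/9) × 164 = -29 kJ/mol.
Subtracting, OSPE = -98 − (-29) = -69 kJ/mol.

-69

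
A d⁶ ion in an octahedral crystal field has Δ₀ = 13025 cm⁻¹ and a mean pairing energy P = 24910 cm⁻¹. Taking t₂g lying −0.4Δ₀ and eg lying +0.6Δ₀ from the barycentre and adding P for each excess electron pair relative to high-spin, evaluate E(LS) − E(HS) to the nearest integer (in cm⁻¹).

23770

High-spin: t₂g⁴ eg², CFSE = -0.4Δ₀ = -5210 cm⁻¹.
Low-spin t₂g⁶ eg⁰ gives -2.4Δ₀ = -31260 cm⁻¹, but forming 2 extra pairs costs 2P = 49820 cm⁻¹, so E(LS) = -31260 + 49820 = 18560 cm⁻¹.
Thus E(LS) − E(HS) = 23770 cm⁻¹.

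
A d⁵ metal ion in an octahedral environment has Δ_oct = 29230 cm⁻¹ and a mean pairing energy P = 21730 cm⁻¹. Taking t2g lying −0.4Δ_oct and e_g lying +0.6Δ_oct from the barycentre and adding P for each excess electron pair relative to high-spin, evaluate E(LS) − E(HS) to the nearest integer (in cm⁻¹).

High-spin: t2g^3 e_g^2, CFSE = 0.0Δ_oct = 0 cm⁻¹.
For low-spin the configuration is t2g^5 e_g^0: orbital energy -2.0 × 29230 = -58460 cm⁻¹, and 2 additional pairs relative to high-spin add 43460 cm⁻¹, giving -15000 cm⁻¹.
Thus E(LS) − E(HS) = -15000 cm⁻¹.

-15000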